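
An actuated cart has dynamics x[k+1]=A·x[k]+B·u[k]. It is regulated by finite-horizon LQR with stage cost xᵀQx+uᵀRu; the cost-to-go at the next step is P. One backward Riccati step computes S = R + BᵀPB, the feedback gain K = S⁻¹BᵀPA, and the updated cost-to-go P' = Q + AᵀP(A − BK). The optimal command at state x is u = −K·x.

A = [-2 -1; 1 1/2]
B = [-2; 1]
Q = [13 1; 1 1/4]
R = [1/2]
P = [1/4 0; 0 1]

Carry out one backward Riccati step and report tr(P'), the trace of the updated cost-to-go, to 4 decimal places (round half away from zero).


13.7500

BᵀP = [-0.5000 1.0000]
S = R + BᵀPB = [1/2] + [2.0000] = [2.5000]
BᵀPA = [2.0000 1.0000]
K = S⁻¹·BᵀPA = [0.8000 0.4000]
A−BK = [-0.4000 -0.2000; 0.2000 0.1000]
AᵀP(A−BK) = [0.4000 0.2000; 0.2000 0.1000]
P' = Q + AᵀP(A−BK) = [13.4000 1.2000; 1.2000 0.3500]
tr(P') = 13.7500


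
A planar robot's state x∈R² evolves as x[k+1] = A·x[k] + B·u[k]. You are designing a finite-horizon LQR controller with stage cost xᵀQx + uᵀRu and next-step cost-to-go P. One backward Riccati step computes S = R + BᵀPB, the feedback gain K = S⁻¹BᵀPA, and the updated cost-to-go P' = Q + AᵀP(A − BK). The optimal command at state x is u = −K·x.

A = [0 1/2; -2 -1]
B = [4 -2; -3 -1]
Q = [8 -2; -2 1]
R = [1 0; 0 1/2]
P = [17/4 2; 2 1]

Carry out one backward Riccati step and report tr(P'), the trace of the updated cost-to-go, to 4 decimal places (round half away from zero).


BᵀP = [11.0000 5.0000; -10.5000 -5.0000]
S = R + BᵀPB = [1 0; 0 1/2] + [29.0000 -27.0000; -27.0000 26.0000] = [30.0000 -27.0000; -27.0000 26.5000]
BᵀPA = [-10.0000 0.5000; 10.0000 -0.2500]
K = S⁻¹·BᵀPA = [0.0758 0.0985; 0.4545 0.0909]
A−BK = [0.6061 0.2879; -1.3182 -0.6136]
AᵀP(A−BK) = [0.2121 0.0758; 0.0758 0.0360]
P' = Q + AᵀP(A−BK) = [8.2121 -1.9242; -1.9242 1.0360]
tr(P') = 9.2481

9.2481


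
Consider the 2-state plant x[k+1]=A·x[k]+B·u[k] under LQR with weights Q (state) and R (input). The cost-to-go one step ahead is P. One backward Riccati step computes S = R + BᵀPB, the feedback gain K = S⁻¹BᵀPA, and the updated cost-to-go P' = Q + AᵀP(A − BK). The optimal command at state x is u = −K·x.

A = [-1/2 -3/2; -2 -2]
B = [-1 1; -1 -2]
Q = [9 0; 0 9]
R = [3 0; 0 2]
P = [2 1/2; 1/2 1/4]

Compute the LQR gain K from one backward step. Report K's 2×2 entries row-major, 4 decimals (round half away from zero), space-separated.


0.4366 0.8028 -0.0211 -0.2324

BᵀP = [-2.5000 -0.7500; 1.0000 0.0000]
S = R + BᵀPB = [3 0; 0 2] + [3.2500 -1.0000; -1.0000 1.0000] = [6.2500 -1.0000; -1.0000 3.0000]
BᵀPA = [2.7500 5.2500; -0.5000 -1.5000]
K = S⁻¹·BᵀPA = [0.4366 0.8028; -0.0211 -0.2324]
A−BK = [-0.0423 -0.4648; -1.6056 -1.6620]
AᵀP(A−BK) = [1.2887 2.1761; 2.1761 3.9366]
P' = Q + AᵀP(A−BK) = [10.2887 2.1761; 2.1761 12.9366]
tr(P') = 23.2254


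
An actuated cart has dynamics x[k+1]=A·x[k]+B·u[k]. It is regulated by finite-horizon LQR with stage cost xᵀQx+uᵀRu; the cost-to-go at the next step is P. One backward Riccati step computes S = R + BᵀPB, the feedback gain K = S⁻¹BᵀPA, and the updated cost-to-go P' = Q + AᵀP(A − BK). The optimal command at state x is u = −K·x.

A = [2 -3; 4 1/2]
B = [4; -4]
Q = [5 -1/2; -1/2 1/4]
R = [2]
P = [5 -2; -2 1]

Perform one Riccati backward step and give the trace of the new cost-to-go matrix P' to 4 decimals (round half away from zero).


BᵀP = [28.0000 -12.0000]
S = R + BᵀPB = [2] + [160.0000] = [162.0000]
BᵀPA = [8.0000 -90.0000]
K = S⁻¹·BᵀPA = [0.0494 -0.5556]
A−BK = [1.8025 -0.7778; 4.1975 -1.7222]
AᵀP(A−BK) = [3.6049 -1.5556; -1.5556 1.2500]
P' = Q + AᵀP(A−BK) = [8.6049 -2.0556; -2.0556 1.5000]
tr(P') = 10.1049

10.1049


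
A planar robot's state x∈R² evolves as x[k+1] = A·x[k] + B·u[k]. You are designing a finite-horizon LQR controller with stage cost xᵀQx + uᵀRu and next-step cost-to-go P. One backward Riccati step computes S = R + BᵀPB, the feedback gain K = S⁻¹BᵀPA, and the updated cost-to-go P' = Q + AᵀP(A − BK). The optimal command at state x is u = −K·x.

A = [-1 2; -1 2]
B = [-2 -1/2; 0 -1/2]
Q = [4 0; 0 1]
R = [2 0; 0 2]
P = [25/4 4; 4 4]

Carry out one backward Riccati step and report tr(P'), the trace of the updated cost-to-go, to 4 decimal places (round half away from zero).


BᵀP = [-12.5000 -8.0000; -5.1250 -4.0000]
S = R + BᵀPB = [2 0; 0 2] + [25.0000 10.2500; 10.2500 4.5625] = [27.0000 10.2500; 10.2500 6.5625]
BᵀPA = [20.5000 -41.0000; 9.1250 -18.2500]
K = S⁻¹·BᵀPA = [0.5685 -1.1369; 0.5026 -1.0052]
A−BK = [0.3882 -0.7764; -0.7487 1.4974]
AᵀP(A−BK) = [2.0104 -4.0208; -4.0208 8.0416]
P' = Q + AᵀP(A−BK) = [6.0104 -4.0208; -4.0208 9.0416]
tr(P') = 15.0520

15.0520


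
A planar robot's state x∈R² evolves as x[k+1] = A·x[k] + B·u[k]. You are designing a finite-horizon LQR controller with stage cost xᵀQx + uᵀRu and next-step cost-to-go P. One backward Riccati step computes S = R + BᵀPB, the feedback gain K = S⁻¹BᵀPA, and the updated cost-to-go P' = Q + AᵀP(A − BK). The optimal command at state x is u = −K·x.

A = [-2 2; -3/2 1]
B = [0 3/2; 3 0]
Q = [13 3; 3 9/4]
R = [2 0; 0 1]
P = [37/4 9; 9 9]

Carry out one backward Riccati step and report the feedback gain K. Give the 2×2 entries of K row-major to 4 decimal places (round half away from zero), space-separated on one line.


BᵀP = [27.0000 27.0000; 13.8750 13.5000]
S = R + BᵀPB = [2 0; 0 1] + [81.0000 40.5000; 40.5000 20.8125] = [83.0000 40.5000; 40.5000 21.8125]
BᵀPA = [-94.5000 81.0000; -48.0000 41.2500]
K = S⁻¹·BᵀPA = [-0.6891 0.5652; -0.9210 0.8417]
A−BK = [-0.6184 0.7374; 0.5674 -0.6956]
AᵀP(A−BK) = [1.9172 -1.6875; -1.6875 1.4991]
P' = Q + AᵀP(A−BK) = [14.9172 1.3125; 1.3125 3.7491]
tr(P') = 18.6663

-0.6891 0.5652 -0.9210 0.8417


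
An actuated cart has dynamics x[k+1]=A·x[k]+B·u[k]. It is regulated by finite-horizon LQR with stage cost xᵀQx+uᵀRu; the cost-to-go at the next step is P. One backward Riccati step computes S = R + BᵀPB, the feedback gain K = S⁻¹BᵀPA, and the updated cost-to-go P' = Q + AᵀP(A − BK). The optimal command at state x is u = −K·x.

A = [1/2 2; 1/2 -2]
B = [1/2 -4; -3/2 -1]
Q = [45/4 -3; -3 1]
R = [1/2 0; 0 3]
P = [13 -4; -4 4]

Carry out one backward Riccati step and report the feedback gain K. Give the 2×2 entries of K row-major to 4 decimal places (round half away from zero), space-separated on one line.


BᵀP = [12.5000 -8.0000; -48.0000 12.0000]
S = R + BᵀPB = [1/2 0; 0 3] + [18.2500 -42.0000; -42.0000 180.0000] = [18.7500 -42.0000; -42.0000 183.0000]
BᵀPA = [2.2500 41.0000; -18.0000 -120.0000]
K = S⁻¹·BᵀPA = [-0.2065 1.4773; -0.1457 -0.3167]
A−BK = [0.0202 -0.0054; 0.0445 -0.1008]
AᵀP(A−BK) = [0.0911 -0.0243; -0.0243 1.4287]
P' = Q + AᵀP(A−BK) = [11.3411 -3.0243; -3.0243 2.4287]
tr(P') = 13.7698

-0.2065 1.4773 -0.1457 -0.3167


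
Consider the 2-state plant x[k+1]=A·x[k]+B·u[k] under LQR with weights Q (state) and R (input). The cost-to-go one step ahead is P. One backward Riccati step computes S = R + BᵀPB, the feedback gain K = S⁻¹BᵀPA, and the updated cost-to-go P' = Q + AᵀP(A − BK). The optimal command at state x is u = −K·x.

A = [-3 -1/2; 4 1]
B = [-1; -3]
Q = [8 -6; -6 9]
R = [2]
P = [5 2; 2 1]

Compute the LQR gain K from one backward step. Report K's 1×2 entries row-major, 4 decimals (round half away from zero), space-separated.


BᵀP = [-11.0000 -5.0000]
S = R + BᵀPB = [2] + [26.0000] = [28.0000]
BᵀPA = [13.0000 0.5000]
K = S⁻¹·BᵀPA = [0.4643 0.0179]
A−BK = [-2.5357 -0.4821; 5.3929 1.0536]
AᵀP(A−BK) = [6.9643 1.2679; 1.2679 0.2411]
P' = Q + AᵀP(A−BK) = [14.9643 -4.7321; -4.7321 9.2411]
tr(P') = 24.2054

0.4643 0.0179


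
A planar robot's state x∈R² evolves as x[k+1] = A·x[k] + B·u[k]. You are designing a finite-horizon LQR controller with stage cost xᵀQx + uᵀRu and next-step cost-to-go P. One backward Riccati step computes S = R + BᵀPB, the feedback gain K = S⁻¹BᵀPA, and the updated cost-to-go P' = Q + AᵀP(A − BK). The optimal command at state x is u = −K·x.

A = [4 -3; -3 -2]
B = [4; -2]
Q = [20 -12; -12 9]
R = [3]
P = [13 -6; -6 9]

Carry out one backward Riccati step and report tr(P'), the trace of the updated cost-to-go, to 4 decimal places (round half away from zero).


BᵀP = [64.0000 -42.0000]
S = R + BᵀPB = [3] + [340.0000] = [343.0000]
BᵀPA = [382.0000 -108.0000]
K = S⁻¹·BᵀPA = [1.1137 -0.3149]
A−BK = [-0.4548 -1.7405; -0.7726 -2.6297]
AᵀP(A−BK) = [7.5656 12.2799; 12.2799 46.9942]
P' = Q + AᵀP(A−BK) = [27.5656 0.2799; 0.2799 55.9942]
tr(P') = 83.5598

83.5598


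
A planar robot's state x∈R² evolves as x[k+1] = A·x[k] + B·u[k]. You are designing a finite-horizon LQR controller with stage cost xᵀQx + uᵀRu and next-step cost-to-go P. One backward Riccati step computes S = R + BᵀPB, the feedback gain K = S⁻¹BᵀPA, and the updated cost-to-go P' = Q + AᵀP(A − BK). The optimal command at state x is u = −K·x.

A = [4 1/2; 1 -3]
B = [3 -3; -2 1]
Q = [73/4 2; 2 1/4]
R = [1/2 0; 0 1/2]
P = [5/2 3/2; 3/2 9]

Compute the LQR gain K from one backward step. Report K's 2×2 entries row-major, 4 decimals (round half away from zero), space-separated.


-1.9766 2.5129 -3.1682 2.2325

BᵀP = [4.5000 -13.5000; -6.0000 4.5000]
S = R + BᵀPB = [1/2 0; 0 1/2] + [40.5000 -27.0000; -27.0000 22.5000] = [41.0000 -27.0000; -27.0000 23.0000]
BᵀPA = [4.5000 42.7500; -19.5000 -16.5000]
K = S⁻¹·BᵀPA = [-1.9766 2.5129; -3.1682 2.2325]
A−BK = [0.4252 -0.3411; 0.2150 -0.2068]
AᵀP(A−BK) = [8.1145 -7.0245; -7.0245 6.5365]
P' = Q + AᵀP(A−BK) = [26.3645 -5.0245; -5.0245 6.7865]
tr(P') = 33.1510


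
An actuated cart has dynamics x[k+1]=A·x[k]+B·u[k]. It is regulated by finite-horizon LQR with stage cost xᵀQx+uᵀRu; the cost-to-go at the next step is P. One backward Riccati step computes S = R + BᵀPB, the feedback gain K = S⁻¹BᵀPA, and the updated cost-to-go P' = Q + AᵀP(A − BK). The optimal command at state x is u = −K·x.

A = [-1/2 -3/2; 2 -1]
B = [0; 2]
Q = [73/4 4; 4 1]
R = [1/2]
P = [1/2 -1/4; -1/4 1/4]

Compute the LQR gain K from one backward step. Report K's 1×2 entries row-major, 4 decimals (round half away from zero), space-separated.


0.8333 0.1667

BᵀP = [-0.5000 0.5000]
S = R + BᵀPB = [1/2] + [1.0000] = [1.5000]
BᵀPA = [1.2500 0.2500]
K = S⁻¹·BᵀPA = [0.8333 0.1667]
A−BK = [-0.5000 -1.5000; 0.3333 -1.3333]
AᵀP(A−BK) = [0.5833 0.2917; 0.2917 0.5833]
P' = Q + AᵀP(A−BK) = [18.8333 4.2917; 4.2917 1.5833]
tr(P') = 20.4167


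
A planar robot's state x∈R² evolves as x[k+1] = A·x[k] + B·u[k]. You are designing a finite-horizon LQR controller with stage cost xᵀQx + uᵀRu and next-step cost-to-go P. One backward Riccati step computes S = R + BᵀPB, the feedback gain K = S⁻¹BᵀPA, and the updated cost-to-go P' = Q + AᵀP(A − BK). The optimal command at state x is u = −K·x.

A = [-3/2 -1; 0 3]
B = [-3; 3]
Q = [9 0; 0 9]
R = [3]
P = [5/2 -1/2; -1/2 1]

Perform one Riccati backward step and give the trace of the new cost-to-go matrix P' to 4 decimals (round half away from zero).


22.2974

BᵀP = [-9.0000 4.5000]
S = R + BᵀPB = [3] + [40.5000] = [43.5000]
BᵀPA = [13.5000 22.5000]
K = S⁻¹·BᵀPA = [0.3103 0.5172]
A−BK = [-0.5690 0.5517; -0.9310 1.4483]
AᵀP(A−BK) = [1.4353 -0.9828; -0.9828 2.8621]
P' = Q + AᵀP(A−BK) = [10.4353 -0.9828; -0.9828 11.8621]
tr(P') = 22.2974


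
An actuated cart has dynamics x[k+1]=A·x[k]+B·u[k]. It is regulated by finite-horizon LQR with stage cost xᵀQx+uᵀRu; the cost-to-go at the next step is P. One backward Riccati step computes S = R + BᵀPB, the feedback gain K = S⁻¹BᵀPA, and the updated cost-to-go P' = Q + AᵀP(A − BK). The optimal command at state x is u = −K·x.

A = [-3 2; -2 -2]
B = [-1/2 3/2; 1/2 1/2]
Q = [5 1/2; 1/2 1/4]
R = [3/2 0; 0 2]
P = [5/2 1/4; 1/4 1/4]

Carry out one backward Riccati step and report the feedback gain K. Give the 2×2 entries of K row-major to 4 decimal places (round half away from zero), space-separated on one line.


0.4286 -0.4898 -1.4762 0.7347

BᵀP = [-1.1250 0.0000; 3.8750 0.5000]
S = R + BᵀPB = [3/2 0; 0 2] + [0.5625 -1.6875; -1.6875 6.0625] = [2.0625 -1.6875; -1.6875 8.0625]
BᵀPA = [3.3750 -2.2500; -12.6250 6.7500]
K = S⁻¹·BᵀPA = [0.4286 -0.4898; -1.4762 0.7347]
A−BK = [-0.5714 0.6531; -1.4762 -2.1224]
AᵀP(A−BK) = [6.4167 -2.5714; -2.5714 2.9388]
P' = Q + AᵀP(A−BK) = [11.4167 -2.0714; -2.0714 3.1888]
tr(P') = 14.6054


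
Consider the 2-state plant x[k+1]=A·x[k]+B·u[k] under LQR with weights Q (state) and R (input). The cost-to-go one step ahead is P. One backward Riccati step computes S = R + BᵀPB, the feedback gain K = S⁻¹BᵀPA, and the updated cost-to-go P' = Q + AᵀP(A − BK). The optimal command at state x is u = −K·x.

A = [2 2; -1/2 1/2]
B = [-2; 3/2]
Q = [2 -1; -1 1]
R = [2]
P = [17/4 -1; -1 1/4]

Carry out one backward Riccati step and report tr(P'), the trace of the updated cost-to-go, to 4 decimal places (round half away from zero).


BᵀP = [-10.0000 2.3750]
S = R + BᵀPB = [2] + [23.5625] = [25.5625]
BᵀPA = [-21.1875 -18.8125]
K = S⁻¹·BᵀPA = [-0.8289 -0.7359]
A−BK = [0.3423 0.5281; 0.7433 1.6039]
AᵀP(A−BK) = [1.5012 1.3447; 1.3447 1.2176]
P' = Q + AᵀP(A−BK) = [3.5012 0.3447; 0.3447 2.2176]
tr(P') = 5.7188

5.7188


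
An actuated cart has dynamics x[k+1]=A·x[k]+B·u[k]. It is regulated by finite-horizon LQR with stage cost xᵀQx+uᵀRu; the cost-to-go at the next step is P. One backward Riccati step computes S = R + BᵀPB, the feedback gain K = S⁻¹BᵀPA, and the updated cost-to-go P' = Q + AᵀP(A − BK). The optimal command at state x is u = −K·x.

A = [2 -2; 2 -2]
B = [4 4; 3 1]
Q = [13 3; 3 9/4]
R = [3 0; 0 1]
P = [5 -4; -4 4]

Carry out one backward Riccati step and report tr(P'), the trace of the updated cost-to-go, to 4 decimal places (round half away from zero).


17.3649

BᵀP = [8.0000 -4.0000; 16.0000 -12.0000]
S = R + BᵀPB = [3 0; 0 1] + [20.0000 28.0000; 28.0000 52.0000] = [23.0000 28.0000; 28.0000 53.0000]
BᵀPA = [8.0000 -8.0000; 8.0000 -8.0000]
K = S⁻¹·BᵀPA = [0.4598 -0.4598; -0.0920 0.0920]
A−BK = [0.5287 -0.5287; 0.7126 -0.7126]
AᵀP(A−BK) = [1.0575 -1.0575; -1.0575 1.0575]
P' = Q + AᵀP(A−BK) = [14.0575 1.9425; 1.9425 3.3075]
tr(P') = 17.3649


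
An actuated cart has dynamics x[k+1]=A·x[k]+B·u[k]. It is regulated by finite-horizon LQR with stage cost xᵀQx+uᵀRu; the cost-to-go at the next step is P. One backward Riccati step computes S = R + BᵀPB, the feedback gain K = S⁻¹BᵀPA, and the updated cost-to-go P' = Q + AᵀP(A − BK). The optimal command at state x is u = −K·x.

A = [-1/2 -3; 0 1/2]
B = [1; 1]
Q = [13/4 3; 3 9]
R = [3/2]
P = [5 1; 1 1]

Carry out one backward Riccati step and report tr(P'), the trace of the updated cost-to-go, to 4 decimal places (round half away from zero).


24.3816

BᵀP = [6.0000 2.0000]
S = R + BᵀPB = [3/2] + [8.0000] = [9.5000]
BᵀPA = [-3.0000 -17.0000]
K = S⁻¹·BᵀPA = [-0.3158 -1.7895]
A−BK = [-0.1842 -1.2105; 0.3158 2.2895]
AᵀP(A−BK) = [0.3026 1.8816; 1.8816 11.8289]
P' = Q + AᵀP(A−BK) = [3.5526 4.8816; 4.8816 20.8289]
tr(P') = 24.3816


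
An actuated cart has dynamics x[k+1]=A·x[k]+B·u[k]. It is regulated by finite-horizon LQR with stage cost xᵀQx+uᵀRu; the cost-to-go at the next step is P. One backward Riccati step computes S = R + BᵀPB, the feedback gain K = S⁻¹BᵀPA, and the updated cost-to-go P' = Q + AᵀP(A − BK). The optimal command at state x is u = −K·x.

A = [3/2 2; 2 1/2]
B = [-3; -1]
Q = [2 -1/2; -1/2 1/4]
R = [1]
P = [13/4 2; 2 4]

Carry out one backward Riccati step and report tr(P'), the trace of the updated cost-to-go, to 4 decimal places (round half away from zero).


BᵀP = [-11.7500 -10.0000]
S = R + BᵀPB = [1] + [45.2500] = [46.2500]
BᵀPA = [-37.6250 -28.5000]
K = S⁻¹·BᵀPA = [-0.8135 -0.6162]
A−BK = [-0.9405 0.1514; 1.1865 -0.1162]
AᵀP(A−BK) = [4.7041 0.0649; 0.0649 0.4378]
P' = Q + AᵀP(A−BK) = [6.7041 -0.4351; -0.4351 0.6878]
tr(P') = 7.3919

7.3919


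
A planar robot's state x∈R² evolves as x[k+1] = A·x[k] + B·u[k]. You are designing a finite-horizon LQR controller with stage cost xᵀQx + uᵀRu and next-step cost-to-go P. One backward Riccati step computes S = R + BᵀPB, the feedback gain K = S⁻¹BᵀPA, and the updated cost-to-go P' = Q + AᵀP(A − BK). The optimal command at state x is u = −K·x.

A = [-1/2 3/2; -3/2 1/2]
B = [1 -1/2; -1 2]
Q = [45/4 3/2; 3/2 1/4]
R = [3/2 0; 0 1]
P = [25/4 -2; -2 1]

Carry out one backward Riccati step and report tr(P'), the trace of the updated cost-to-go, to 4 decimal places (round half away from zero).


14.0554

BᵀP = [8.2500 -3.0000; -7.1250 3.0000]
S = R + BᵀPB = [3/2 0; 0 1] + [11.2500 -10.1250; -10.1250 9.5625] = [12.7500 -10.1250; -10.1250 10.5625]
BᵀPA = [0.3750 10.8750; -0.9375 -9.1875]
K = S⁻¹·BᵀPA = [-0.1720 0.6793; -0.2536 -0.2187]
A−BK = [-0.4548 0.7114; -1.1647 1.6166]
AᵀP(A−BK) = [0.6392 -0.8972; -0.8972 1.9162]
P' = Q + AᵀP(A−BK) = [11.8892 0.6028; 0.6028 2.1662]
tr(P') = 14.0554


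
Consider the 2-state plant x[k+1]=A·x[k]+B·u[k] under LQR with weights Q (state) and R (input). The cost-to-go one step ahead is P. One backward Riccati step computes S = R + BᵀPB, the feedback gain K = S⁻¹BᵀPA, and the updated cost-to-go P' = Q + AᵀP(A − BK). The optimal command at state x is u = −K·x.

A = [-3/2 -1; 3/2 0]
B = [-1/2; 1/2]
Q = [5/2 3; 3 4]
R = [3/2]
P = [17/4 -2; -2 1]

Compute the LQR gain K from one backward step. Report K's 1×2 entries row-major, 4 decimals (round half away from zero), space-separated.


1.8197 0.8197

BᵀP = [-3.1250 1.5000]
S = R + BᵀPB = [3/2] + [2.3125] = [3.8125]
BᵀPA = [6.9375 3.1250]
K = S⁻¹·BᵀPA = [1.8197 0.8197]
A−BK = [-0.5902 -0.5902; 0.5902 -0.4098]
AᵀP(A−BK) = [8.1885 3.6885; 3.6885 1.6885]
P' = Q + AᵀP(A−BK) = [10.6885 6.6885; 6.6885 5.6885]
tr(P') = 16.3770


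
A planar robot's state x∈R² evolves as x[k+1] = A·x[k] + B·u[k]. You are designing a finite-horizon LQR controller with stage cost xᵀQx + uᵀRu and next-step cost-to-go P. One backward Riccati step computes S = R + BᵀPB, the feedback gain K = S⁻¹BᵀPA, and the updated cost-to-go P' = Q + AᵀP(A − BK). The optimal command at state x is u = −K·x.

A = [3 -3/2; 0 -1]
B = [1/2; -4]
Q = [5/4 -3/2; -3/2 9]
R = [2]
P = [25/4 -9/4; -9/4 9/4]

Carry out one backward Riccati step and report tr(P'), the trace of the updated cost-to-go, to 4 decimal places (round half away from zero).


BᵀP = [12.1250 -10.1250]
S = R + BᵀPB = [2] + [46.5625] = [48.5625]
BᵀPA = [36.3750 -8.0625]
K = S⁻¹·BᵀPA = [0.7490 -0.1660]
A−BK = [2.6255 -1.4170; 2.9961 -1.6641]
AᵀP(A−BK) = [29.0039 -15.3359; -15.3359 8.2239]
P' = Q + AᵀP(A−BK) = [30.2539 -16.8359; -16.8359 17.2239]
tr(P') = 47.4778

47.4778


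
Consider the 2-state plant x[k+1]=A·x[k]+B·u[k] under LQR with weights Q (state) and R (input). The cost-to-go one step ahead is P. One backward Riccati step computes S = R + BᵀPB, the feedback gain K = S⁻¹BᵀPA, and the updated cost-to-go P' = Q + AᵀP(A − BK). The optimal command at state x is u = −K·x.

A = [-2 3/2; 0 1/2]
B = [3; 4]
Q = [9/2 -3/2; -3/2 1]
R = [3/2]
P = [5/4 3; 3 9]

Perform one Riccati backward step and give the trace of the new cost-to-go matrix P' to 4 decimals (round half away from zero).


6.4242

BᵀP = [15.7500 45.0000]
S = R + BᵀPB = [3/2] + [227.2500] = [228.7500]
BᵀPA = [-31.5000 46.1250]
K = S⁻¹·BᵀPA = [-0.1377 0.2016]
A−BK = [-1.5869 0.8951; 0.5508 -0.3066]
AᵀP(A−BK) = [0.6623 -0.3984; -0.3984 0.2619]
P' = Q + AᵀP(A−BK) = [5.1623 -1.8984; -1.8984 1.2619]
tr(P') = 6.4242


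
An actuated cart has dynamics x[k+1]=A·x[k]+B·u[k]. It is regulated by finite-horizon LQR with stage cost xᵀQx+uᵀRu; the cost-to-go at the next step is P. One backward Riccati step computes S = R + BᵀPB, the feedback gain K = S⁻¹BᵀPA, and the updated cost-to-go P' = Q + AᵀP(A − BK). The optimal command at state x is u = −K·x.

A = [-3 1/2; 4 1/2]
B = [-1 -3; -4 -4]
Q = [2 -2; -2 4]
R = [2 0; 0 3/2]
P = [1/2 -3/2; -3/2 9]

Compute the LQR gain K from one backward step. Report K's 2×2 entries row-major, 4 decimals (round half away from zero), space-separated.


BᵀP = [5.5000 -34.5000; 4.5000 -31.5000]
S = R + BᵀPB = [2 0; 0 3/2] + [132.5000 121.5000; 121.5000 112.5000] = [134.5000 121.5000; 121.5000 114.0000]
BᵀPA = [-154.5000 -14.5000; -139.5000 -13.5000]
K = S⁻¹·BᵀPA = [-1.1629 -0.0223; 0.0158 -0.0946]
A−BK = [-4.1156 0.1938; -0.5887 0.0322]
AᵀP(A−BK) = [7.0250 -0.1498; -0.1498 0.0238]
P' = Q + AᵀP(A−BK) = [9.0250 -2.1498; -2.1498 4.0238]
tr(P') = 13.0488

-1.1629 -0.0223 0.0158 -0.0946


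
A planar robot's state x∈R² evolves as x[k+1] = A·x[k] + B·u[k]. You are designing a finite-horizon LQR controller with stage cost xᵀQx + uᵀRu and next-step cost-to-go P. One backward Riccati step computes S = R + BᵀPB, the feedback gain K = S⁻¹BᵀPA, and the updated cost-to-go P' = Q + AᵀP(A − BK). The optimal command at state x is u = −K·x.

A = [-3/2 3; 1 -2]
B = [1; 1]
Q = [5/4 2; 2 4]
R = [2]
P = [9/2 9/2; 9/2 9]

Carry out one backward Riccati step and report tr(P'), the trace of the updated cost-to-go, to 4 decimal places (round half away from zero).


33.3750

BᵀP = [9.0000 13.5000]
S = R + BᵀPB = [2] + [22.5000] = [24.5000]
BᵀPA = [0.0000 0.0000]
K = S⁻¹·BᵀPA = [0.0000 0.0000]
A−BK = [-1.5000 3.0000; 1.0000 -2.0000]
AᵀP(A−BK) = [5.6250 -11.2500; -11.2500 22.5000]
P' = Q + AᵀP(A−BK) = [6.8750 -9.2500; -9.2500 26.5000]
tr(P') = 33.3750


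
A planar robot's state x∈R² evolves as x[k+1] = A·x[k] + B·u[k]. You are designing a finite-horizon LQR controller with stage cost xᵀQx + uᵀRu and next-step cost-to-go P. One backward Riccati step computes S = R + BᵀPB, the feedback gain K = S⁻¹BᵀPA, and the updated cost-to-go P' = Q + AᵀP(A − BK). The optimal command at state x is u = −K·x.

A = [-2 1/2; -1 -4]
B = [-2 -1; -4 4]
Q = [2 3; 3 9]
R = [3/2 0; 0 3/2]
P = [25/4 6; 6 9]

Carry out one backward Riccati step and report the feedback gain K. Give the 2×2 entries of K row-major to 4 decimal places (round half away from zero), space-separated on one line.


BᵀP = [-36.5000 -48.0000; 17.7500 30.0000]
S = R + BᵀPB = [3/2 0; 0 3/2] + [265.0000 -155.5000; -155.5000 102.2500] = [266.5000 -155.5000; -155.5000 103.7500]
BᵀPA = [121.0000 173.7500; -65.5000 -111.1250]
K = S⁻¹·BᵀPA = [0.6827 0.2152; 0.3920 -0.7485]
A−BK = [-0.2426 0.1819; 0.1631 -0.1451]
AᵀP(A−BK) = [1.0620 -0.3193; -0.3193 0.9894]
P' = Q + AᵀP(A−BK) = [3.0620 2.6807; 2.6807 9.9894]
tr(P') = 13.0515

0.6827 0.2152 0.3920 -0.7485


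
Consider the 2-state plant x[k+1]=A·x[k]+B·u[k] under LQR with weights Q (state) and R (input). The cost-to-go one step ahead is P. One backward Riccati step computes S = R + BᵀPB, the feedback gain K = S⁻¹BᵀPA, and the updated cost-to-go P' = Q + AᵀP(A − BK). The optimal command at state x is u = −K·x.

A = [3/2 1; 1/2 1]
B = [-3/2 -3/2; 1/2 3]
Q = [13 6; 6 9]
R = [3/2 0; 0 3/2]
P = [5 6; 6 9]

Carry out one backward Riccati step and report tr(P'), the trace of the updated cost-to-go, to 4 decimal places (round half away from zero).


BᵀP = [-4.5000 -4.5000; 10.5000 18.0000]
S = R + BᵀPB = [3/2 0; 0 3/2] + [4.5000 -6.7500; -6.7500 38.2500] = [6.0000 -6.7500; -6.7500 39.7500]
BᵀPA = [-9.0000 -9.0000; 24.7500 28.5000]
K = S⁻¹·BᵀPA = [-0.9883 -0.8571; 0.4548 0.5714]
A−BK = [0.6997 0.5714; -0.3703 -0.2857]
AᵀP(A−BK) = [2.3484 2.1429; 2.1429 2.0000]
P' = Q + AᵀP(A−BK) = [15.3484 8.1429; 8.1429 11.0000]
tr(P') = 26.3484

26.3484


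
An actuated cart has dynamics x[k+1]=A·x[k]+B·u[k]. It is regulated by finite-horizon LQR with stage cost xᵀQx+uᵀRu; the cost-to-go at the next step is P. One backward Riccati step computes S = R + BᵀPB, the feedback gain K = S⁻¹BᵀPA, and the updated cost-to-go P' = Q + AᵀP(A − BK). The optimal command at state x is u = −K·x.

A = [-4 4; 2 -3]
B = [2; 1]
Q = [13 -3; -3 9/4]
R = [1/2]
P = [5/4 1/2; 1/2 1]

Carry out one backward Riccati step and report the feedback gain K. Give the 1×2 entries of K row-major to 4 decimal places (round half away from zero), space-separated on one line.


BᵀP = [3.0000 2.0000]
S = R + BᵀPB = [1/2] + [8.0000] = [8.5000]
BᵀPA = [-8.0000 6.0000]
K = S⁻¹·BᵀPA = [-0.9412 0.7059]
A−BK = [-2.1176 2.5882; 2.9412 -3.7059]
AᵀP(A−BK) = [8.4706 -10.3529; -10.3529 12.7647]
P' = Q + AᵀP(A−BK) = [21.4706 -13.3529; -13.3529 15.0147]
tr(P') = 36.4853

-0.9412 0.7059


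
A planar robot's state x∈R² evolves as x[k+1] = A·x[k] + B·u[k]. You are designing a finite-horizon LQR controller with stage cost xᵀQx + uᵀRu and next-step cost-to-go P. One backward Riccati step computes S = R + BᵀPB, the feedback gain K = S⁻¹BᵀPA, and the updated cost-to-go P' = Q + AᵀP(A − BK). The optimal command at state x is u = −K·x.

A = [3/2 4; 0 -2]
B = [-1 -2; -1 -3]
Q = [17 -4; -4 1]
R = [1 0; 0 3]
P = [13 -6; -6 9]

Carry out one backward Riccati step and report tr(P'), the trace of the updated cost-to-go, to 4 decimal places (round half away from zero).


205.3071

BᵀP = [-7.0000 -3.0000; -8.0000 -15.0000]
S = R + BᵀPB = [1 0; 0 3] + [10.0000 23.0000; 23.0000 61.0000] = [11.0000 23.0000; 23.0000 64.0000]
BᵀPA = [-10.5000 -22.0000; -12.0000 -2.0000]
K = S⁻¹·BᵀPA = [-2.2629 -7.7829; 0.6257 2.7657]
A−BK = [0.4886 1.7486; -0.3857 -1.4857]
AᵀP(A−BK) = [12.9986 47.4686; 47.4686 174.3086]
P' = Q + AᵀP(A−BK) = [29.9986 43.4686; 43.4686 175.3086]
tr(P') = 205.3071


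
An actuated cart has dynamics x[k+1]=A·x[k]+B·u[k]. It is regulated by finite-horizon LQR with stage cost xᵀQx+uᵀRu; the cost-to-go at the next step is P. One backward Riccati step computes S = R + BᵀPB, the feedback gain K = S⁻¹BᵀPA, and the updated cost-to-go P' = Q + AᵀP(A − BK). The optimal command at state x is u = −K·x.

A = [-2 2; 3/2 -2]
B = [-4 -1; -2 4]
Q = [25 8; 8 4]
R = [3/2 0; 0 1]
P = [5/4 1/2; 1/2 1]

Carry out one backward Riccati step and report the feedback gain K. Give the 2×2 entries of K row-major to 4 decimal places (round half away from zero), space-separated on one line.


0.3259 -0.2968 0.4919 -0.5942

BᵀP = [-6.0000 -4.0000; 0.7500 3.5000]
S = R + BᵀPB = [3/2 0; 0 1] + [32.0000 -10.0000; -10.0000 13.2500] = [33.5000 -10.0000; -10.0000 14.2500]
BᵀPA = [6.0000 -4.0000; 3.7500 -5.5000]
K = S⁻¹·BᵀPA = [0.3259 -0.2968; 0.4919 -0.5942]
A−BK = [-0.2044 0.2186; 0.1843 -0.2166]
AᵀP(A−BK) = [0.4498 -0.4909; -0.4909 0.5446]
P' = Q + AᵀP(A−BK) = [25.4498 7.5091; 7.5091 4.5446]
tr(P') = 29.9944


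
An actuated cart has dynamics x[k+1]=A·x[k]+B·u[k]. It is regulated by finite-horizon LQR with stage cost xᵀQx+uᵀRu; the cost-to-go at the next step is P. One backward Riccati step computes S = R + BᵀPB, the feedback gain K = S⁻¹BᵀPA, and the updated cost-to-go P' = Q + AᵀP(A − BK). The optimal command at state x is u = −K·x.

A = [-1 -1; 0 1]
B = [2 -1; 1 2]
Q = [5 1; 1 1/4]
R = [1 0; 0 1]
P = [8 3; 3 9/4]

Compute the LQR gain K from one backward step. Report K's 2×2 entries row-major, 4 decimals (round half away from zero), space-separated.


BᵀP = [19.0000 8.2500; -2.0000 1.5000]
S = R + BᵀPB = [1 0; 0 1] + [46.2500 -2.5000; -2.5000 5.0000] = [47.2500 -2.5000; -2.5000 6.0000]
BᵀPA = [-19.0000 -10.7500; 2.0000 3.5000]
K = S⁻¹·BᵀPA = [-0.3931 -0.2011; 0.1695 0.4995]
A−BK = [-0.0442 -0.0983; 0.0541 0.2020]
AᵀP(A−BK) = [0.1912 0.1803; 0.1803 0.3399]
P' = Q + AᵀP(A−BK) = [5.1912 1.1803; 1.1803 0.5899]
tr(P') = 5.7811

-0.3931 -0.2011 0.1695 0.4995


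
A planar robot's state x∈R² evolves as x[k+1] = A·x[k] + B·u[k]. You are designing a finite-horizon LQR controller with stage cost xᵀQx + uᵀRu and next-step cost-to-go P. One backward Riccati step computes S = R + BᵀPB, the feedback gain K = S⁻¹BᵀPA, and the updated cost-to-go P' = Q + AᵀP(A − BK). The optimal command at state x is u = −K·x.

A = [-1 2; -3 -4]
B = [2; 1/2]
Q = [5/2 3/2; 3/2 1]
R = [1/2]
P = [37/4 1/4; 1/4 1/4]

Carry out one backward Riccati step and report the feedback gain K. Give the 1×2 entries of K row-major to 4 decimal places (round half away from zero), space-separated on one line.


-0.5386 0.9130

BᵀP = [18.6250 0.6250]
S = R + BᵀPB = [1/2] + [37.5625] = [38.0625]
BᵀPA = [-20.5000 34.7500]
K = S⁻¹·BᵀPA = [-0.5386 0.9130]
A−BK = [0.0772 0.1741; -2.7307 -4.4565]
AᵀP(A−BK) = [1.9589 2.7159; 2.7159 5.2742]
P' = Q + AᵀP(A−BK) = [4.4589 4.2159; 4.2159 6.2742]
tr(P') = 10.7332


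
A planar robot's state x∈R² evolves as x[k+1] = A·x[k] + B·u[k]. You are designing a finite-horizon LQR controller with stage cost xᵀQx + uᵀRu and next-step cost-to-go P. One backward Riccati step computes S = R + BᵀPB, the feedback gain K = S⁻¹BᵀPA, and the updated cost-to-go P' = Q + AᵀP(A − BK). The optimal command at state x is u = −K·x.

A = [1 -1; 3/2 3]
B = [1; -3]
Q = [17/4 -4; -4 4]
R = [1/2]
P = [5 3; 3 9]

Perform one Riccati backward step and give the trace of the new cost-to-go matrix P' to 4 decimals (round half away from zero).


BᵀP = [-4.0000 -24.0000]
S = R + BᵀPB = [1/2] + [68.0000] = [68.5000]
BᵀPA = [-40.0000 -68.0000]
K = S⁻¹·BᵀPA = [-0.5839 -0.9927]
A−BK = [1.5839 -0.0073; -0.2518 0.0219]
AᵀP(A−BK) = [10.8923 0.2920; 0.2920 0.4964]
P' = Q + AᵀP(A−BK) = [15.1423 -3.7080; -3.7080 4.4964]
tr(P') = 19.6387

19.6387


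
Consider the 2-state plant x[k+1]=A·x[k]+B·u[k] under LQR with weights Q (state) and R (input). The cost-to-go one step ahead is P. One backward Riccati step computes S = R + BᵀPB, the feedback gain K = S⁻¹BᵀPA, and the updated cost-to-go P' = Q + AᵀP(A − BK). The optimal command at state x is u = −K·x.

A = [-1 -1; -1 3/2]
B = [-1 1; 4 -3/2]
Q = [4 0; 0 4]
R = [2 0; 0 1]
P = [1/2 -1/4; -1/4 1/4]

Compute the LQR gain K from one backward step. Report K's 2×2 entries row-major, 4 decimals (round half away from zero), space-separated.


-0.0112 0.2697 -0.1024 -0.3208

BᵀP = [-1.5000 1.2500; 0.8750 -0.6250]
S = R + BᵀPB = [2 0; 0 1] + [6.5000 -3.3750; -3.3750 1.8125] = [8.5000 -3.3750; -3.3750 2.8125]
BᵀPA = [0.2500 3.3750; -0.2500 -1.8125]
K = S⁻¹·BᵀPA = [-0.0112 0.2697; -0.1024 -0.3208]
A−BK = [-0.9089 -0.4095; -1.1086 -0.0599]
AᵀP(A−BK) = [0.2272 0.1024; 0.1024 0.3208]
P' = Q + AᵀP(A−BK) = [4.2272 0.1024; 0.1024 4.3208]
tr(P') = 8.5481


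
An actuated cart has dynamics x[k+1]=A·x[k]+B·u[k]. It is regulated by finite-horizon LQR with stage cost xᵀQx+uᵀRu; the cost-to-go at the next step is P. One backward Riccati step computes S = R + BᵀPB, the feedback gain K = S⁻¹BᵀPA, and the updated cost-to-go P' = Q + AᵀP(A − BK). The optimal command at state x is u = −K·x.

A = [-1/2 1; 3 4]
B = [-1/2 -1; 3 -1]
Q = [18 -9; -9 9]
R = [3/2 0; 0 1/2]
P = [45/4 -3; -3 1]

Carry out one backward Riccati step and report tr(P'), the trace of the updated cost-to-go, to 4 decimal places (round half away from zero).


29.4513

BᵀP = [-14.6250 4.5000; -8.2500 2.0000]
S = R + BᵀPB = [3/2 0; 0 1/2] + [20.8125 10.1250; 10.1250 6.2500] = [22.3125 10.1250; 10.1250 6.7500]
BᵀPA = [20.8125 3.3750; 10.1250 -0.2500]
K = S⁻¹·BᵀPA = [0.7895 0.5263; 0.3158 -0.8265]
A−BK = [0.2105 0.4366; 0.9474 1.5945]
AᵀP(A−BK) = [1.1842 0.7895; 0.7895 1.2671]
P' = Q + AᵀP(A−BK) = [19.1842 -8.2105; -8.2105 10.2671]
tr(P') = 29.4513


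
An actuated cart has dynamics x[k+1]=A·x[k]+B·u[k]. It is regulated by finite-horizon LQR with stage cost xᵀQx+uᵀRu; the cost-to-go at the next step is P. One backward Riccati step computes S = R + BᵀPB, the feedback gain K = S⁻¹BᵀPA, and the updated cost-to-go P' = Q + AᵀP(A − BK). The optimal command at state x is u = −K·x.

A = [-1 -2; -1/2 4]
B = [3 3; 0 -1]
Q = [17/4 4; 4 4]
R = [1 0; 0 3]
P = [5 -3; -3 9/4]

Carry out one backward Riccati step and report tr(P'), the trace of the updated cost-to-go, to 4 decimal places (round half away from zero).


BᵀP = [15.0000 -9.0000; 18.0000 -11.2500]
S = R + BᵀPB = [1 0; 0 3] + [45.0000 54.0000; 54.0000 65.2500] = [46.0000 54.0000; 54.0000 68.2500]
BᵀPA = [-10.5000 -66.0000; -12.3750 -81.0000]
K = S⁻¹·BᵀPA = [-0.2164 -0.5839; -0.0101 -0.7248]
A−BK = [-0.3205 1.9262; -0.5101 3.2752]
AᵀP(A−BK) = [0.1653 -0.6007; -0.6007 6.7517]
P' = Q + AᵀP(A−BK) = [4.4153 3.3993; 3.3993 10.7517]
tr(P') = 15.1669

15.1669


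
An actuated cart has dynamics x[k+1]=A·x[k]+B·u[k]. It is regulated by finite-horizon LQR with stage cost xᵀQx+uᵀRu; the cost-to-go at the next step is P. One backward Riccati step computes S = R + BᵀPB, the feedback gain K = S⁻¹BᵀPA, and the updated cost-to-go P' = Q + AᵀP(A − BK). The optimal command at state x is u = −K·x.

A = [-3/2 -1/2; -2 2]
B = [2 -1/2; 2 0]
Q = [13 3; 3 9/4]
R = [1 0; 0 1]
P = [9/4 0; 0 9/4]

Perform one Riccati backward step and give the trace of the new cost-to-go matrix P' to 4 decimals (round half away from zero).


BᵀP = [4.5000 4.5000; -1.1250 0.0000]
S = R + BᵀPB = [1 0; 0 1] + [18.0000 -2.2500; -2.2500 0.5625] = [19.0000 -2.2500; -2.2500 1.5625]
BᵀPA = [-15.7500 6.7500; 1.6875 0.5625]
K = S⁻¹·BᵀPA = [-0.8452 0.4797; -0.1371 1.0508]
A−BK = [0.1218 -0.9340; -0.3096 1.0406]
AᵀP(A−BK) = [0.9822 -1.5305; -1.5305 5.7335]
P' = Q + AᵀP(A−BK) = [13.9822 1.4695; 1.4695 7.9835]
tr(P') = 21.9657

21.9657


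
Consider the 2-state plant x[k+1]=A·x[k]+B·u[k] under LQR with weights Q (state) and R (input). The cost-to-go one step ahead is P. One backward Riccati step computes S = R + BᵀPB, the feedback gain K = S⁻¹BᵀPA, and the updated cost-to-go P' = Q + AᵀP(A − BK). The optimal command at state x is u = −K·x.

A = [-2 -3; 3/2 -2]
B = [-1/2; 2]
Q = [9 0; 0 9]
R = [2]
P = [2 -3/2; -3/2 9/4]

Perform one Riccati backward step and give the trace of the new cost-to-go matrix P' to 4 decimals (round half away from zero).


BᵀP = [-4.0000 5.2500]
S = R + BᵀPB = [2] + [12.5000] = [14.5000]
BᵀPA = [15.8750 1.5000]
K = S⁻¹·BᵀPA = [1.0948 0.1034]
A−BK = [-1.4526 -2.9483; -0.6897 -2.2069]
AᵀP(A−BK) = [4.6821 4.3578; 4.3578 8.8448]
P' = Q + AᵀP(A−BK) = [13.6821 4.3578; 4.3578 17.8448]
tr(P') = 31.5269

31.5269


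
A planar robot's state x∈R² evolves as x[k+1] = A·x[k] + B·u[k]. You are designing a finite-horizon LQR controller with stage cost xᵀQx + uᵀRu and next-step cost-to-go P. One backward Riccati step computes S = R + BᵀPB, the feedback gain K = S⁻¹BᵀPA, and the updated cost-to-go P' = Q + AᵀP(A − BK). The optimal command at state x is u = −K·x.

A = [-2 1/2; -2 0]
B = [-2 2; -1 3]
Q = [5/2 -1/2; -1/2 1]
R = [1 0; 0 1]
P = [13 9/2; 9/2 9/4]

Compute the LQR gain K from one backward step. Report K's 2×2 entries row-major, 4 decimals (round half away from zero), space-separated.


BᵀP = [-30.5000 -11.2500; 39.5000 15.7500]
S = R + BᵀPB = [1 0; 0 1] + [72.2500 -94.7500; -94.7500 126.2500] = [73.2500 -94.7500; -94.7500 127.2500]
BᵀPA = [83.5000 -15.2500; -110.5000 19.7500]
K = S⁻¹·BᵀPA = [0.4527 -0.2016; -0.5313 0.0051]
A−BK = [-0.0320 0.0866; 0.0466 -0.2169]
AᵀP(A−BK) = [0.4920 -0.1033; -0.1033 0.0750]
P' = Q + AᵀP(A−BK) = [2.9920 -0.6033; -0.6033 1.0750]
tr(P') = 4.0670

0.4527 -0.2016 -0.5313 0.0051


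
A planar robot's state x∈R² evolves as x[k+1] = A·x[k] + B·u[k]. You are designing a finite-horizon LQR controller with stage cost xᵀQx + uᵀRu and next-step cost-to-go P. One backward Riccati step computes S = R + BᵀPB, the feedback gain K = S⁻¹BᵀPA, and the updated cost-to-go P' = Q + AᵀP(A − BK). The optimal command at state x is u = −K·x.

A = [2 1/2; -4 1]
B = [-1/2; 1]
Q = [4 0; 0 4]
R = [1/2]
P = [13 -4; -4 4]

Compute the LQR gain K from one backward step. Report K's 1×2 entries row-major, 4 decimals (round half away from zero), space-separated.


BᵀP = [-10.5000 6.0000]
S = R + BᵀPB = [1/2] + [11.2500] = [11.7500]
BᵀPA = [-45.0000 0.7500]
K = S⁻¹·BᵀPA = [-3.8298 0.0638]
A−BK = [0.0851 0.5319; -0.1702 0.9362]
AᵀP(A−BK) = [7.6596 -0.1277; -0.1277 3.2021]
P' = Q + AᵀP(A−BK) = [11.6596 -0.1277; -0.1277 7.2021]
tr(P') = 18.8617

-3.8298 0.0638


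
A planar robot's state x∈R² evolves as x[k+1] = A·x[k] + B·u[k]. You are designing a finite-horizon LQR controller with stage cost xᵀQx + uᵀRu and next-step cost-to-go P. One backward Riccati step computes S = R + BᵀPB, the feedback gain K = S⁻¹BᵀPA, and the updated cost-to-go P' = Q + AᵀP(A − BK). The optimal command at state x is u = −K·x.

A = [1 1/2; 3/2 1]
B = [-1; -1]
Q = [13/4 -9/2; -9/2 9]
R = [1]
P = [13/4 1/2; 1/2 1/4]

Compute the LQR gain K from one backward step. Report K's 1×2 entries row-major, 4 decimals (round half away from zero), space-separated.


-0.8864 -0.4773

BᵀP = [-3.7500 -0.7500]
S = R + BᵀPB = [1] + [4.5000] = [5.5000]
BᵀPA = [-4.8750 -2.6250]
K = S⁻¹·BᵀPA = [-0.8864 -0.4773]
A−BK = [0.1136 0.0227; 0.6136 0.5227]
AᵀP(A−BK) = [0.9915 0.5483; 0.5483 0.3097]
P' = Q + AᵀP(A−BK) = [4.2415 -3.9517; -3.9517 9.3097]
tr(P') = 13.5511


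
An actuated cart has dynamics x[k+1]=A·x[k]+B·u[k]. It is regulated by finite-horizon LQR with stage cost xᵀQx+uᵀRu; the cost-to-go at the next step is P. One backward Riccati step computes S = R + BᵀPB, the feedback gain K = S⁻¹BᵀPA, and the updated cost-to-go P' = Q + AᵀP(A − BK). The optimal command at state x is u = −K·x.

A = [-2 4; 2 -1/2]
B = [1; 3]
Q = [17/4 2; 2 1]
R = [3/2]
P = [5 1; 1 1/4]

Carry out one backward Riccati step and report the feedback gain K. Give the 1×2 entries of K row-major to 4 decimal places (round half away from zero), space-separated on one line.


-0.8475 2.1102

BᵀP = [8.0000 1.7500]
S = R + BᵀPB = [3/2] + [13.2500] = [14.7500]
BᵀPA = [-12.5000 31.1250]
K = S⁻¹·BᵀPA = [-0.8475 2.1102]
A−BK = [-1.1525 1.8898; 4.5424 -6.8305]
AᵀP(A−BK) = [2.4068 -4.8729; -4.8729 10.3835]
P' = Q + AᵀP(A−BK) = [6.6568 -2.8729; -2.8729 11.3835]
tr(P') = 18.0403


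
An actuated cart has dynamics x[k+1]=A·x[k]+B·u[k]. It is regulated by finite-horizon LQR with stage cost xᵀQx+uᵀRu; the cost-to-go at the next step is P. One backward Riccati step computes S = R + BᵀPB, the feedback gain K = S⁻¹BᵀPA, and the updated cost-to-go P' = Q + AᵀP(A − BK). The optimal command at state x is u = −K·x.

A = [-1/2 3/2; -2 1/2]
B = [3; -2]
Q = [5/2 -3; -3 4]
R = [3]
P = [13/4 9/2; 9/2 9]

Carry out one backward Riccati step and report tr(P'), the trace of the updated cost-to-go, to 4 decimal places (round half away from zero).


63.3158

BᵀP = [0.7500 -4.5000]
S = R + BᵀPB = [3] + [11.2500] = [14.2500]
BᵀPA = [8.6250 -1.1250]
K = S⁻¹·BᵀPA = [0.6053 -0.0789]
A−BK = [-2.3158 1.7368; -0.7895 0.3421]
AᵀP(A−BK) = [40.5921 -25.3816; -25.3816 16.2237]
P' = Q + AᵀP(A−BK) = [43.0921 -28.3816; -28.3816 20.2237]
tr(P') = 63.3158


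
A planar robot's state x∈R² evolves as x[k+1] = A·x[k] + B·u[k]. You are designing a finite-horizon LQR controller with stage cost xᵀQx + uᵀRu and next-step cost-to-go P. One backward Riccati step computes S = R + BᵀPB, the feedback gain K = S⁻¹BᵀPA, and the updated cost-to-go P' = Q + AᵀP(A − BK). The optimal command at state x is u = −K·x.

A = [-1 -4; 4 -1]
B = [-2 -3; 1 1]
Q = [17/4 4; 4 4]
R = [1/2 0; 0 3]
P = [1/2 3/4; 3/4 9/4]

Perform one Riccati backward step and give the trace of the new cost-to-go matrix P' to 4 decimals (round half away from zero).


45.9257

BᵀP = [-0.2500 0.7500; -0.7500 0.0000]
S = R + BᵀPB = [1/2 0; 0 3] + [1.2500 1.5000; 1.5000 2.2500] = [1.7500 1.5000; 1.5000 5.2500]
BᵀPA = [3.2500 0.2500; 0.7500 3.0000]
K = S⁻¹·BᵀPA = [2.2973 -0.4595; -0.5135 0.7027]
A−BK = [2.0541 -2.8108; 2.2162 -1.2432]
AᵀP(A−BK) = [23.4189 -17.2838; -17.2838 14.2568]
P' = Q + AᵀP(A−BK) = [27.6689 -13.2838; -13.2838 18.2568]
tr(P') = 45.9257
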